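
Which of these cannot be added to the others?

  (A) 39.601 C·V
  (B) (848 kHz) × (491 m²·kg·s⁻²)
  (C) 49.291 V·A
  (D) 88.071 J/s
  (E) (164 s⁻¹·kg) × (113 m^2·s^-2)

(A)

Expand each in SI base units:
  (A) C·V = s·A·J·C⁻¹ = kg·m²·s⁻²
  (B) [s⁻¹] · [kg·m²·s⁻²] = kg·m²·s⁻³
  (C) V·A = J·C⁻¹·A = kg·m²·s⁻³
  (D) J·s⁻¹ = N·m·s⁻¹ = kg·m²·s⁻³
  (E) [kg·s⁻¹] · [m²·s⁻²] = kg·m²·s⁻³
All reduce to kg·m²·s⁻³ except (A), which is kg·m²·s⁻².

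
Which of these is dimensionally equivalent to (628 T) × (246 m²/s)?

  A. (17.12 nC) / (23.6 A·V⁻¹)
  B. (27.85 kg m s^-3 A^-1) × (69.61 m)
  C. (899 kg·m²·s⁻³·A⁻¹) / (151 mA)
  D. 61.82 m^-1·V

Reference: [kg·s⁻²·A⁻¹] · [m²·s⁻¹] = kg·m²·s⁻³·A⁻¹.
Each option:
  A. [s·A] / [kg⁻¹·m⁻²·s³·A²] = kg·m²·s⁻²·A⁻¹
  B. [kg·m·s⁻³·A⁻¹] · [m] = kg·m²·s⁻³·A⁻¹  ← same
  C. [kg·m²·s⁻³·A⁻¹] / [A] = kg·m²·s⁻³·A⁻²
  D. V·m⁻¹ = J·C⁻¹·m⁻¹ = kg·m·s⁻³·A⁻¹
Only B. matches kg·m²·s⁻³·A⁻¹.

B.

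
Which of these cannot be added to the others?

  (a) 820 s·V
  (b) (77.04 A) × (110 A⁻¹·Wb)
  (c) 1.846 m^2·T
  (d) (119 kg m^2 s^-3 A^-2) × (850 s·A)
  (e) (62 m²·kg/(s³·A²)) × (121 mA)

Reduce each to base SI dimensions:
  (a) V·s = J·C⁻¹·s = kg·m²·s⁻²·A⁻¹
  (b) [A] · [kg·m²·s⁻²·A⁻²] = kg·m²·s⁻²·A⁻¹
  (c) T·m² = Wb·m⁻²·m² = kg·m²·s⁻²·A⁻¹
  (d) [kg·m²·s⁻³·A⁻²] · [s·A] = kg·m²·s⁻²·A⁻¹
  (e) [kg·m²·s⁻³·A⁻²] · [A] = kg·m²·s⁻³·A⁻¹
All reduce to kg·m²·s⁻²·A⁻¹ except (e), which is kg·m²·s⁻³·A⁻¹.

(e)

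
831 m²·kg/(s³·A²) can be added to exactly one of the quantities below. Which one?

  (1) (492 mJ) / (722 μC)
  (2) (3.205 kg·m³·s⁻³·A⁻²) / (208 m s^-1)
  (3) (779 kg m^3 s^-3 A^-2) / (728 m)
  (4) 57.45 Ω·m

(3)

Reference: kg·m²·s⁻³·A⁻².
Each option:
  (1) [kg·m²·s⁻²] / [s·A] = kg·m²·s⁻³·A⁻¹
  (2) [kg·m³·s⁻³·A⁻²] / [m·s⁻¹] = kg·m²·s⁻²·A⁻²
  (3) [kg·m³·s⁻³·A⁻²] / [m] = kg·m²·s⁻³·A⁻²  ← same
  (4) Ω·m = V·A⁻¹·m = kg·m³·s⁻³·A⁻²
Only (3) matches kg·m²·s⁻³·A⁻².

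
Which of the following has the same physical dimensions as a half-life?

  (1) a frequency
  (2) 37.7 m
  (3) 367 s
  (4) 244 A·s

(3)

Reference: [half-life] = s.
Each option:
  (1) [frequency] = s⁻¹
  (2) m
  (3) s  ← same
  (4) A·s = s·A
Only (3) matches s.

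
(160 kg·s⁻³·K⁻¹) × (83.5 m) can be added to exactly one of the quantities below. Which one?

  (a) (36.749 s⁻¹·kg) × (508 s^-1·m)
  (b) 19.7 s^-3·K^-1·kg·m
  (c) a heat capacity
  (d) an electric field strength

(b)

Reference: [kg·s⁻³·K⁻¹] · [m] = kg·m·s⁻³·K⁻¹.
Each option:
  (a) [kg·s⁻¹] · [m·s⁻¹] = kg·m·s⁻²
  (b) kg·m·s⁻³·K⁻¹  ← same
  (c) [heat capacity] = kg·m²·s⁻²·K⁻¹
  (d) [electric field strength] = kg·m·s⁻³·A⁻¹
Only (b) matches kg·m·s⁻³·K⁻¹.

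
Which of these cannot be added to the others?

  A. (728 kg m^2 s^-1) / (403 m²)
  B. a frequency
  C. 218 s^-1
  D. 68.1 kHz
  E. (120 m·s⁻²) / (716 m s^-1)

Dimensions:
  A. [kg·m²·s⁻¹] / [m²] = kg·s⁻¹
  B. [frequency] = s⁻¹
  C. s⁻¹
  D. Hz = s⁻¹
  E. [m·s⁻²] / [m·s⁻¹] = s⁻¹
All reduce to s⁻¹ except A., which is kg·s⁻¹.

A.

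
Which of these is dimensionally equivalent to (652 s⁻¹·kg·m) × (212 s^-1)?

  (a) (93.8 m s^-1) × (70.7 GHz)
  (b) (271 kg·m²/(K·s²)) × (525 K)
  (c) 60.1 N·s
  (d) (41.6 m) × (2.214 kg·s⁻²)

Reference: [kg·m·s⁻¹] · [s⁻¹] = kg·m·s⁻².
Each option:
  (a) [m·s⁻¹] · [s⁻¹] = m·s⁻²
  (b) [kg·m²·s⁻²·K⁻¹] · [K] = kg·m²·s⁻²
  (c) N·s = kg·m·s⁻²·s = kg·m·s⁻¹
  (d) [m] · [kg·s⁻²] = kg·m·s⁻²  ← same
Only (d) matches kg·m·s⁻².

(d)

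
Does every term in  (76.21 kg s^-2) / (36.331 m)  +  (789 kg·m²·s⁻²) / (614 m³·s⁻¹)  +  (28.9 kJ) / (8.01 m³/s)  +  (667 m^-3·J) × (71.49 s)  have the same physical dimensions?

Expand each in SI base units:
  (76.21 kg s^-2) / (36.331 m):  [kg·s⁻²] / [m] = kg·m⁻¹·s⁻²
  (789 kg·m²·s⁻²) / (614 m³·s⁻¹):  [kg·m²·s⁻²] / [m³·s⁻¹] = kg·m⁻¹·s⁻¹
  (28.9 kJ) / (8.01 m³/s):  [kg·m²·s⁻²] / [m³·s⁻¹] = kg·m⁻¹·s⁻¹
  (667 m^-3·J) × (71.49 s):  [kg·m⁻¹·s⁻²] · [s] = kg·m⁻¹·s⁻¹
The terms do not share a single dimension (kg·m⁻¹·s⁻² vs kg·m⁻¹·s⁻¹).

No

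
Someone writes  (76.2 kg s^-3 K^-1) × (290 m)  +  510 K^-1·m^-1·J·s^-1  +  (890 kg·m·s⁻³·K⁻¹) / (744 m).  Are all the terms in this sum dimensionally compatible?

No

In SI base units:
  (76.2 kg s^-3 K^-1) × (290 m):  [kg·s⁻³·K⁻¹] · [m] = kg·m·s⁻³·K⁻¹
  510 K^-1·m^-1·J·s^-1:  J·s⁻¹·m⁻¹·K⁻¹ = N·m·s⁻¹·m⁻¹·K⁻¹ = kg·m·s⁻³·K⁻¹
  (890 kg·m·s⁻³·K⁻¹) / (744 m):  [kg·m·s⁻³·K⁻¹] / [m] = kg·s⁻³·K⁻¹
The terms do not share a single dimension (kg·m·s⁻³·K⁻¹ vs kg·s⁻³·K⁻¹).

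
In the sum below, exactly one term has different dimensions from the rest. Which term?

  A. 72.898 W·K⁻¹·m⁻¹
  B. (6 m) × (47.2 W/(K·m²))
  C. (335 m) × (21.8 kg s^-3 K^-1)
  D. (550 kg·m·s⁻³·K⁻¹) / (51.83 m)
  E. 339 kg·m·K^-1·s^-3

D.

Dimensions:
  A. W·m⁻¹·K⁻¹ = J·s⁻¹·m⁻¹·K⁻¹ = kg·m·s⁻³·K⁻¹
  B. [m] · [kg·s⁻³·K⁻¹] = kg·m·s⁻³·K⁻¹
  C. [m] · [kg·s⁻³·K⁻¹] = kg·m·s⁻³·K⁻¹
  D. [kg·m·s⁻³·K⁻¹] / [m] = kg·s⁻³·K⁻¹
  E. kg·m·s⁻³·K⁻¹
All reduce to kg·m·s⁻³·K⁻¹ except D., which is kg·s⁻³·K⁻¹.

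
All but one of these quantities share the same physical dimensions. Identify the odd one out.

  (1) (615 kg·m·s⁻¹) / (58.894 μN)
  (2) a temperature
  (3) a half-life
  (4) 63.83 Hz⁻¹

(2)

Work out the base dimensions of each:
  (1) [kg·m·s⁻¹] / [kg·m·s⁻²] = s
  (2) [temperature] = K
  (3) [half-life] = s
  (4) Hz⁻¹ = (s⁻¹)⁻¹ = s
All reduce to s except (2), which is K.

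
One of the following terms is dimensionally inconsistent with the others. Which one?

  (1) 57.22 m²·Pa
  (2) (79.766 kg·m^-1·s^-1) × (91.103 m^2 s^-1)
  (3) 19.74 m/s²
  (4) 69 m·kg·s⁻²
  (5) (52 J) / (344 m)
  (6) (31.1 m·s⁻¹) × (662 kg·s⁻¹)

In SI base units:
  (1) Pa·m² = N·m⁻²·m² = kg·m·s⁻²
  (2) [kg·m⁻¹·s⁻¹] · [m²·s⁻¹] = kg·m·s⁻²
  (3) m·s⁻²
  (4) kg·m·s⁻²
  (5) [kg·m²·s⁻²] / [m] = kg·m·s⁻²
  (6) [m·s⁻¹] · [kg·s⁻¹] = kg·m·s⁻²
All reduce to kg·m·s⁻² except (3), which is m·s⁻².

(3)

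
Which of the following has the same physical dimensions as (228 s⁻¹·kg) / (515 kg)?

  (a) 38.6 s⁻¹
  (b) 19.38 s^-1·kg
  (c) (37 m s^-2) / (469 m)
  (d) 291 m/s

Reference: [kg·s⁻¹] / [kg] = s⁻¹.
Each option:
  (a) s⁻¹  ← same
  (b) kg·s⁻¹
  (c) [m·s⁻²] / [m] = s⁻²
  (d) m·s⁻¹
Only (a) matches s⁻¹.

(a)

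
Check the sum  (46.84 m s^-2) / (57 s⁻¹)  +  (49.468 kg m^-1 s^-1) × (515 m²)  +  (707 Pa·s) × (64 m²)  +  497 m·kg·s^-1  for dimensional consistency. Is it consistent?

Work out the base dimensions of each:
  (46.84 m s^-2) / (57 s⁻¹):  [m·s⁻²] / [s⁻¹] = m·s⁻¹
  (49.468 kg m^-1 s^-1) × (515 m²):  [kg·m⁻¹·s⁻¹] · [m²] = kg·m·s⁻¹
  (707 Pa·s) × (64 m²):  [kg·m⁻¹·s⁻¹] · [m²] = kg·m·s⁻¹
  497 m·kg·s^-1:  kg·m·s⁻¹
The terms do not share a single dimension (kg·m·s⁻¹ vs m·s⁻¹).

No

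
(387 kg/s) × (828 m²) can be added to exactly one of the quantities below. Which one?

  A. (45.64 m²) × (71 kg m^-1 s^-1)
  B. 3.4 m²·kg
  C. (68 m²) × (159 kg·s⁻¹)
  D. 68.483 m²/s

C.

Reference: [kg·s⁻¹] · [m²] = kg·m²·s⁻¹.
Each option:
  A. [m²] · [kg·m⁻¹·s⁻¹] = kg·m·s⁻¹
  B. kg·m²
  C. [m²] · [kg·s⁻¹] = kg·m²·s⁻¹  ← same
  D. m²·s⁻¹
Only C. matches kg·m²·s⁻¹.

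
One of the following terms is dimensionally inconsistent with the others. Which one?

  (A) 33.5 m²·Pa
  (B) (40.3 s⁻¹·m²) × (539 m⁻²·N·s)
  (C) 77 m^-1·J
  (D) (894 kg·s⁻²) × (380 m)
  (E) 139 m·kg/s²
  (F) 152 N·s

(F)

Dimensions:
  (A) Pa·m² = N·m⁻²·m² = kg·m·s⁻²
  (B) [m²·s⁻¹] · [kg·m⁻¹·s⁻¹] = kg·m·s⁻²
  (C) J·m⁻¹ = N·m·m⁻¹ = kg·m·s⁻²
  (D) [kg·s⁻²] · [m] = kg·m·s⁻²
  (E) kg·m·s⁻²
  (F) N·s = kg·m·s⁻²·s = kg·m·s⁻¹
All reduce to kg·m·s⁻² except (F), which is kg·m·s⁻¹.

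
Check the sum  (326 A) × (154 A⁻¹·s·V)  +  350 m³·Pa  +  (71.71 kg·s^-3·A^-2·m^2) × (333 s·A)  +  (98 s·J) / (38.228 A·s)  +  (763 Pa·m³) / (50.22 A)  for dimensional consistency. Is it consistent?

In SI base units:
  (326 A) × (154 A⁻¹·s·V):  [A] · [kg·m²·s⁻²·A⁻²] = kg·m²·s⁻²·A⁻¹
  350 m³·Pa:  Pa·m³ = N·m⁻²·m³ = kg·m²·s⁻²
  (71.71 kg·s^-3·A^-2·m^2) × (333 s·A):  [kg·m²·s⁻³·A⁻²] · [s·A] = kg·m²·s⁻²·A⁻¹
  (98 s·J) / (38.228 A·s):  [kg·m²·s⁻¹] / [s·A] = kg·m²·s⁻²·A⁻¹
  (763 Pa·m³) / (50.22 A):  [kg·m²·s⁻²] / [A] = kg·m²·s⁻²·A⁻¹
The terms do not share a single dimension (kg·m²·s⁻² vs kg·m²·s⁻²·A⁻¹).

No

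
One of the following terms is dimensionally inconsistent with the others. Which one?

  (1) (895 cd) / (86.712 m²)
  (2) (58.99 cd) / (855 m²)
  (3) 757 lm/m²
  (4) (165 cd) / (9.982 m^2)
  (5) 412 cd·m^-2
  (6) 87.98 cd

(6)

Dimensions:
  (1) [cd] / [m²] = m⁻²·cd
  (2) [cd] / [m²] = m⁻²·cd
  (3) lm·m⁻² = cd·m⁻² = m⁻²·cd
  (4) [cd] / [m²] = m⁻²·cd
  (5) cd·m⁻² = m⁻²·cd
  (6) cd
All reduce to m⁻²·cd except (6), which is cd.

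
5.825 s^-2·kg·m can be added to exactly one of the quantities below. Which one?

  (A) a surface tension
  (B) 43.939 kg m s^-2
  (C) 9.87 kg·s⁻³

Reference: kg·m·s⁻².
Each option:
  (A) [surface tension] = kg·s⁻²
  (B) kg·m·s⁻²  ← same
  (C) kg·s⁻³
Only (B) matches kg·m·s⁻².

(B)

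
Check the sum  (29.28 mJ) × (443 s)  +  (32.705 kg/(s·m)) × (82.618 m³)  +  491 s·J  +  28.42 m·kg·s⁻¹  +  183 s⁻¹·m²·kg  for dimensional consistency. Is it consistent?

No

Dimensions:
  (29.28 mJ) × (443 s):  [kg·m²·s⁻²] · [s] = kg·m²·s⁻¹
  (32.705 kg/(s·m)) × (82.618 m³):  [kg·m⁻¹·s⁻¹] · [m³] = kg·m²·s⁻¹
  491 s·J:  J·s = N·m·s = kg·m²·s⁻¹
  28.42 m·kg·s⁻¹:  kg·m·s⁻¹
  183 s⁻¹·m²·kg:  kg·m²·s⁻¹
The terms do not share a single dimension (kg·m²·s⁻¹ vs kg·m·s⁻¹).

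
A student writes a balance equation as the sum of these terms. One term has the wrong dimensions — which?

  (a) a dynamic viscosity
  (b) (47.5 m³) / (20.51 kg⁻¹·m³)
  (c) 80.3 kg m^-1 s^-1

(b)

Work out the base dimensions of each:
  (a) [dynamic viscosity] = kg·m⁻¹·s⁻¹
  (b) [m³] / [kg⁻¹·m³] = kg
  (c) kg·m⁻¹·s⁻¹
All reduce to kg·m⁻¹·s⁻¹ except (b), which is kg.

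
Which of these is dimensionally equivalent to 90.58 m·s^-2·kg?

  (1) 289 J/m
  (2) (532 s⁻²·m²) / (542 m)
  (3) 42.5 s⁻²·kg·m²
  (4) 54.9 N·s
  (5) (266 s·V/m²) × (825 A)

Reference: kg·m·s⁻².
Each option:
  (1) J·m⁻¹ = N·m·m⁻¹ = kg·m·s⁻²  ← same
  (2) [m²·s⁻²] / [m] = m·s⁻²
  (3) kg·m²·s⁻²
  (4) N·s = kg·m·s⁻²·s = kg·m·s⁻¹
  (5) [kg·s⁻²·A⁻¹] · [A] = kg·s⁻²
Only (1) matches kg·m·s⁻².

(1)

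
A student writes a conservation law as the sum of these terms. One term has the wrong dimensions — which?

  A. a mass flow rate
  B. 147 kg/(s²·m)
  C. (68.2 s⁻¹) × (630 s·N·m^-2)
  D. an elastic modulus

A.

Expand each in SI base units:
  A. [mass flow rate] = kg·s⁻¹
  B. kg·m⁻¹·s⁻²
  C. [s⁻¹] · [kg·m⁻¹·s⁻¹] = kg·m⁻¹·s⁻²
  D. [elastic modulus] = kg·m⁻¹·s⁻²
All reduce to kg·m⁻¹·s⁻² except A., which is kg·s⁻¹.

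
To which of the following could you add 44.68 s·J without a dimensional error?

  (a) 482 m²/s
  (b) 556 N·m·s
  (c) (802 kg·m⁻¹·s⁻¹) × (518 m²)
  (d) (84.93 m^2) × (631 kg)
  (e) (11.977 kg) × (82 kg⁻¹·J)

(b)

Reference: J·s = N·m·s = kg·m²·s⁻¹.
Each option:
  (a) m²·s⁻¹
  (b) N·m·s = kg·m·s⁻²·m·s = kg·m²·s⁻¹  ← same
  (c) [kg·m⁻¹·s⁻¹] · [m²] = kg·m·s⁻¹
  (d) [m²] · [kg] = kg·m²
  (e) [kg] · [m²·s⁻²] = kg·m²·s⁻²
Only (b) matches kg·m²·s⁻¹.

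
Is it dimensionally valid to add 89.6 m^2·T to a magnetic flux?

Yes

Dimensions:
  89.6 m^2·T:  T·m² = Wb·m⁻²·m² = kg·m²·s⁻²·A⁻¹
  a magnetic flux:  [magnetic flux] = kg·m²·s⁻²·A⁻¹
Both are kg·m²·s⁻²·A⁻¹, so they have the same dimensions and can be added.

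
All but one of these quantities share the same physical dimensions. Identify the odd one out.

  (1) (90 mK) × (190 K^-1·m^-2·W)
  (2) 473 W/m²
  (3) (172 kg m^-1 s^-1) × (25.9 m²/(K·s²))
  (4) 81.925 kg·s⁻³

(3)

In SI base units:
  (1) [K] · [kg·s⁻³·K⁻¹] = kg·s⁻³
  (2) W·m⁻² = J·s⁻¹·m⁻² = kg·s⁻³
  (3) [kg·m⁻¹·s⁻¹] · [m²·s⁻²·K⁻¹] = kg·m·s⁻³·K⁻¹
  (4) kg·s⁻³
All reduce to kg·s⁻³ except (3), which is kg·m·s⁻³·K⁻¹.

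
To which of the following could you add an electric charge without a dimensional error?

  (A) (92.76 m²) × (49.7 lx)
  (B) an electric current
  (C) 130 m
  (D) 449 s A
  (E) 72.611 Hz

(D)

Reference: [electric charge] = s·A.
Each option:
  (A) [m²] · [m⁻²·cd] = cd
  (B) [electric current] = A
  (C) m
  (D) s·A  ← same
  (E) Hz = s⁻¹
Only (D) matches s·A.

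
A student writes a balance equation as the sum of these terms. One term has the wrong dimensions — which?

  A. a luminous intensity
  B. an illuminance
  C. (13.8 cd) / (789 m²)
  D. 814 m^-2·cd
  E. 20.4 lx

A.

Work out the base dimensions of each:
  A. [luminous intensity] = cd
  B. [illuminance] = m⁻²·cd
  C. [cd] / [m²] = m⁻²·cd
  D. cd·m⁻² = m⁻²·cd
  E. lx = lm·m⁻² = m⁻²·cd
All reduce to m⁻²·cd except A., which is cd.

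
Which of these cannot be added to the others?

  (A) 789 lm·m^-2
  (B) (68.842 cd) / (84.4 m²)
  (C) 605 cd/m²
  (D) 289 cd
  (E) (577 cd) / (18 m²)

(D)

Reduce each to base SI dimensions:
  (A) lm·m⁻² = cd·m⁻² = m⁻²·cd
  (B) [cd] / [m²] = m⁻²·cd
  (C) cd·m⁻² = m⁻²·cd
  (D) cd
  (E) [cd] / [m²] = m⁻²·cd
All reduce to m⁻²·cd except (D), which is cd.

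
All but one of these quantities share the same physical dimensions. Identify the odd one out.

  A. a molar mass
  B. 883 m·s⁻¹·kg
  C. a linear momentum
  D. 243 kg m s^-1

In SI base units:
  A. [molar mass] = kg·mol⁻¹
  B. kg·m·s⁻¹
  C. [linear momentum] = kg·m·s⁻¹
  D. kg·m·s⁻¹
All reduce to kg·m·s⁻¹ except A., which is kg·mol⁻¹.

A.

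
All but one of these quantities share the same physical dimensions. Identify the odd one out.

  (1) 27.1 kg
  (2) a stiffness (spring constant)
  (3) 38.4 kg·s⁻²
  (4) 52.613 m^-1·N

(1)

Dimensions:
  (1) kg
  (2) [stiffness (spring constant)] = kg·s⁻²
  (3) kg·s⁻²
  (4) N·m⁻¹ = kg·m·s⁻²·m⁻¹ = kg·s⁻²
All reduce to kg·s⁻² except (1), which is kg.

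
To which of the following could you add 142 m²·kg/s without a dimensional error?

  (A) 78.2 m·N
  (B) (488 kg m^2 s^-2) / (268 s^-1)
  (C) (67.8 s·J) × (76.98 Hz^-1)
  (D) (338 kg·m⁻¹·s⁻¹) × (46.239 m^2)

Reference: kg·m²·s⁻¹.
Each option:
  (A) N·m = kg·m·s⁻²·m = kg·m²·s⁻²
  (B) [kg·m²·s⁻²] / [s⁻¹] = kg·m²·s⁻¹  ← same
  (C) [kg·m²·s⁻¹] · [s] = kg·m²
  (D) [kg·m⁻¹·s⁻¹] · [m²] = kg·m·s⁻¹
Only (B) matches kg·m²·s⁻¹.

(B)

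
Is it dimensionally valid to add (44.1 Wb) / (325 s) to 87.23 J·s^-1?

No

Expand each in SI base units:
  (44.1 Wb) / (325 s):  [kg·m²·s⁻²·A⁻¹] / [s] = kg·m²·s⁻³·A⁻¹
  87.23 J·s^-1:  J·s⁻¹ = N·m·s⁻¹ = kg·m²·s⁻³
kg·m²·s⁻³·A⁻¹ ≠ kg·m²·s⁻³, so they cannot be added.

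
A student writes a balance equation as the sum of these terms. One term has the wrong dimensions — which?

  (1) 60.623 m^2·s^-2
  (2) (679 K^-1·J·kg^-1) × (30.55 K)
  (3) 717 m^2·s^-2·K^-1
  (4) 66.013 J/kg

Dimensions:
  (1) m²·s⁻²
  (2) [m²·s⁻²·K⁻¹] · [K] = m²·s⁻²
  (3) m²·s⁻²·K⁻¹
  (4) J·kg⁻¹ = N·m·kg⁻¹ = m²·s⁻²
All reduce to m²·s⁻² except (3), which is m²·s⁻²·K⁻¹.

(3)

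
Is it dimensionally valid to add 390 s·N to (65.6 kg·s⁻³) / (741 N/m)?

No

Work out the base dimensions of each:
  390 s·N:  N·s = kg·m·s⁻²·s = kg·m·s⁻¹
  (65.6 kg·s⁻³) / (741 N/m):  [kg·s⁻³] / [kg·s⁻²] = s⁻¹
kg·m·s⁻¹ ≠ s⁻¹, so they cannot be added.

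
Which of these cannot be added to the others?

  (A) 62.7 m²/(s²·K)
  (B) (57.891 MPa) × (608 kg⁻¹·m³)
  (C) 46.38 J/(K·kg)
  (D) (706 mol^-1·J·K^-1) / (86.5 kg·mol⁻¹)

In SI base units:
  (A) m²·s⁻²·K⁻¹
  (B) [kg·m⁻¹·s⁻²] · [kg⁻¹·m³] = m²·s⁻²
  (C) J·kg⁻¹·K⁻¹ = N·m·kg⁻¹·K⁻¹ = m²·s⁻²·K⁻¹
  (D) [kg·m²·s⁻²·K⁻¹·mol⁻¹] / [kg·mol⁻¹] = m²·s⁻²·K⁻¹
All reduce to m²·s⁻²·K⁻¹ except (B), which is m²·s⁻².

(B)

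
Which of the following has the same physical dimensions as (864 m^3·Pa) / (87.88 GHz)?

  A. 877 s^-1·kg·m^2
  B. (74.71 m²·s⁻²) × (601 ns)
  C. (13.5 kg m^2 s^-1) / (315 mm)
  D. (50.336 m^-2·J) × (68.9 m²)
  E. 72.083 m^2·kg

Reference: [kg·m²·s⁻²] / [s⁻¹] = kg·m²·s⁻¹.
Each option:
  A. kg·m²·s⁻¹  ← same
  B. [m²·s⁻²] · [s] = m²·s⁻¹
  C. [kg·m²·s⁻¹] / [m] = kg·m·s⁻¹
  D. [kg·s⁻²] · [m²] = kg·m²·s⁻²
  E. kg·m²
Only A. matches kg·m²·s⁻¹.

A.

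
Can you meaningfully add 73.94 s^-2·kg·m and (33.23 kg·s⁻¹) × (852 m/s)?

Yes

Reduce each to base SI dimensions:
  73.94 s^-2·kg·m:  kg·m·s⁻²
  (33.23 kg·s⁻¹) × (852 m/s):  [kg·s⁻¹] · [m·s⁻¹] = kg·m·s⁻²
Both are kg·m·s⁻², so they have the same dimensions and can be added.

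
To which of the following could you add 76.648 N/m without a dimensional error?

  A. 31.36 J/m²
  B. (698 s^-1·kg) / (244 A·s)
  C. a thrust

Reference: N·m⁻¹ = kg·m·s⁻²·m⁻¹ = kg·s⁻².
Each option:
  A. J·m⁻² = N·m·m⁻² = kg·s⁻²  ← same
  B. [kg·s⁻¹] / [s·A] = kg·s⁻²·A⁻¹
  C. [thrust] = kg·m·s⁻²
Only A. matches kg·s⁻².

A.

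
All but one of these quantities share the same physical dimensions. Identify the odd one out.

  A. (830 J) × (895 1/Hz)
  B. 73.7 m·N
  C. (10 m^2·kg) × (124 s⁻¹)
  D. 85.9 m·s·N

In SI base units:
  A. [kg·m²·s⁻²] · [s] = kg·m²·s⁻¹
  B. N·m = kg·m·s⁻²·m = kg·m²·s⁻²
  C. [kg·m²] · [s⁻¹] = kg·m²·s⁻¹
  D. N·m·s = kg·m·s⁻²·m·s = kg·m²·s⁻¹
All reduce to kg·m²·s⁻¹ except B., which is kg·m²·s⁻².

B.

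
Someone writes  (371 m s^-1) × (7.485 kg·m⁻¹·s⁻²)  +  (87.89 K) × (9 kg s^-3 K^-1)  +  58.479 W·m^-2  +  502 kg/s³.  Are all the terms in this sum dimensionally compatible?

Work out the base dimensions of each:
  (371 m s^-1) × (7.485 kg·m⁻¹·s⁻²):  [m·s⁻¹] · [kg·m⁻¹·s⁻²] = kg·s⁻³
  (87.89 K) × (9 kg s^-3 K^-1):  [K] · [kg·s⁻³·K⁻¹] = kg·s⁻³
  58.479 W·m^-2:  W·m⁻² = J·s⁻¹·m⁻² = kg·s⁻³
  502 kg/s³:  kg·s⁻³
Every term reduces to kg·s⁻³.

Yes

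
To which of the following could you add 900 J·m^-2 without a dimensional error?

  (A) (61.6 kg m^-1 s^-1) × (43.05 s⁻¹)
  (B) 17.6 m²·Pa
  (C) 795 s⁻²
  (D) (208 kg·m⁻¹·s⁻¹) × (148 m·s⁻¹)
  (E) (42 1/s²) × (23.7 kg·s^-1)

(D)

Reference: J·m⁻² = N·m·m⁻² = kg·s⁻².
Each option:
  (A) [kg·m⁻¹·s⁻¹] · [s⁻¹] = kg·m⁻¹·s⁻²
  (B) Pa·m² = N·m⁻²·m² = kg·m·s⁻²
  (C) s⁻²
  (D) [kg·m⁻¹·s⁻¹] · [m·s⁻¹] = kg·s⁻²  ← same
  (E) [s⁻²] · [kg·s⁻¹] = kg·s⁻³
Only (D) matches kg·s⁻².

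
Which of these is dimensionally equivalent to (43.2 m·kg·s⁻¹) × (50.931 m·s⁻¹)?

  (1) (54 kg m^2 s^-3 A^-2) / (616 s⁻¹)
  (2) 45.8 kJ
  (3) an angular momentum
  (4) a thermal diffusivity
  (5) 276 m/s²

(2)

Reference: [kg·m·s⁻¹] · [m·s⁻¹] = kg·m²·s⁻².
Each option:
  (1) [kg·m²·s⁻³·A⁻²] / [s⁻¹] = kg·m²·s⁻²·A⁻²
  (2) J = N·m = kg·m²·s⁻²  ← same
  (3) [angular momentum] = kg·m²·s⁻¹
  (4) [thermal diffusivity] = m²·s⁻¹
  (5) m·s⁻²
Only (2) matches kg·m²·s⁻².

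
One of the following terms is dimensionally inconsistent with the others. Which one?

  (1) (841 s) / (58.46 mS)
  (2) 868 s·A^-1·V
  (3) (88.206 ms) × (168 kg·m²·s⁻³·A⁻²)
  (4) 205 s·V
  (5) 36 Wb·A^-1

(4)

Expand each in SI base units:
  (1) [s] / [kg⁻¹·m⁻²·s³·A²] = kg·m²·s⁻²·A⁻²
  (2) V·s·A⁻¹ = J·C⁻¹·s·A⁻¹ = kg·m²·s⁻²·A⁻²
  (3) [s] · [kg·m²·s⁻³·A⁻²] = kg·m²·s⁻²·A⁻²
  (4) V·s = J·C⁻¹·s = kg·m²·s⁻²·A⁻¹
  (5) Wb·A⁻¹ = V·s·A⁻¹ = kg·m²·s⁻²·A⁻²
All reduce to kg·m²·s⁻²·A⁻² except (4), which is kg·m²·s⁻²·A⁻¹.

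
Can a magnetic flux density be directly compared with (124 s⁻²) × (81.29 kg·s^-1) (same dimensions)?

Work out the base dimensions of each:
  a magnetic flux density:  [magnetic flux density] = kg·s⁻²·A⁻¹
  (124 s⁻²) × (81.29 kg·s^-1):  [s⁻²] · [kg·s⁻¹] = kg·s⁻³
kg·s⁻²·A⁻¹ ≠ kg·s⁻³, so they cannot be added.

No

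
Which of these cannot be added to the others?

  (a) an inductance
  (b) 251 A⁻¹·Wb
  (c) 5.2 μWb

In SI base units:
  (a) [inductance] = kg·m²·s⁻²·A⁻²
  (b) Wb·A⁻¹ = V·s·A⁻¹ = kg·m²·s⁻²·A⁻²
  (c) Wb = V·s = kg·m²·s⁻²·A⁻¹
All reduce to kg·m²·s⁻²·A⁻² except (c), which is kg·m²·s⁻²·A⁻¹.

(c)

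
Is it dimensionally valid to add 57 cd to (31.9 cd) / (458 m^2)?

No

Dimensions:
  57 cd:  cd
  (31.9 cd) / (458 m^2):  [cd] / [m²] = m⁻²·cd
cd ≠ m⁻²·cd, so they cannot be added.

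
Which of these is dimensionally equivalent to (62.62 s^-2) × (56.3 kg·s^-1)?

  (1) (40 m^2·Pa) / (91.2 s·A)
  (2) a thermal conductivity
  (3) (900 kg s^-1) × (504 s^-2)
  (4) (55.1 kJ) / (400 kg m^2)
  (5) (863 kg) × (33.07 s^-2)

(3)

Reference: [s⁻²] · [kg·s⁻¹] = kg·s⁻³.
Each option:
  (1) [kg·m·s⁻²] / [s·A] = kg·m·s⁻³·A⁻¹
  (2) [thermal conductivity] = kg·m·s⁻³·K⁻¹
  (3) [kg·s⁻¹] · [s⁻²] = kg·s⁻³  ← same
  (4) [kg·m²·s⁻²] / [kg·m²] = s⁻²
  (5) [kg] · [s⁻²] = kg·s⁻²
Only (3) matches kg·s⁻³.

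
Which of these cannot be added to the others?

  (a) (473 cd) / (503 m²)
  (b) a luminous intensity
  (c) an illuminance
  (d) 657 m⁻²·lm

(b)

Work out the base dimensions of each:
  (a) [cd] / [m²] = m⁻²·cd
  (b) [luminous intensity] = cd
  (c) [illuminance] = m⁻²·cd
  (d) lm·m⁻² = cd·m⁻² = m⁻²·cd
All reduce to m⁻²·cd except (b), which is cd.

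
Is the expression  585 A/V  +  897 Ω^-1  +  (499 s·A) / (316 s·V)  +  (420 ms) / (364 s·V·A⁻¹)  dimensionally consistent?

Yes

Expand each in SI base units:
  585 A/V:  A·V⁻¹ = A·(J·C⁻¹)⁻¹ = kg⁻¹·m⁻²·s³·A²
  897 Ω^-1:  Ω⁻¹ = (V·A⁻¹)⁻¹ = kg⁻¹·m⁻²·s³·A²
  (499 s·A) / (316 s·V):  [s·A] / [kg·m²·s⁻²·A⁻¹] = kg⁻¹·m⁻²·s³·A²
  (420 ms) / (364 s·V·A⁻¹):  [s] / [kg·m²·s⁻²·A⁻²] = kg⁻¹·m⁻²·s³·A²
Every term reduces to kg⁻¹·m⁻²·s³·A².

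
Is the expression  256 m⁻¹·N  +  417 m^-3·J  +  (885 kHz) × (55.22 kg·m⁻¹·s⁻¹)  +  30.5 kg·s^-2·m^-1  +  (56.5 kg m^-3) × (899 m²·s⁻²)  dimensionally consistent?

Expand each in SI base units:
  256 m⁻¹·N:  N·m⁻¹ = kg·m·s⁻²·m⁻¹ = kg·s⁻²
  417 m^-3·J:  J·m⁻³ = N·m·m⁻³ = kg·m⁻¹·s⁻²
  (885 kHz) × (55.22 kg·m⁻¹·s⁻¹):  [s⁻¹] · [kg·m⁻¹·s⁻¹] = kg·m⁻¹·s⁻²
  30.5 kg·s^-2·m^-1:  kg·m⁻¹·s⁻²
  (56.5 kg m^-3) × (899 m²·s⁻²):  [kg·m⁻³] · [m²·s⁻²] = kg·m⁻¹·s⁻²
The terms do not share a single dimension (kg·m⁻¹·s⁻² vs kg·s⁻²).

No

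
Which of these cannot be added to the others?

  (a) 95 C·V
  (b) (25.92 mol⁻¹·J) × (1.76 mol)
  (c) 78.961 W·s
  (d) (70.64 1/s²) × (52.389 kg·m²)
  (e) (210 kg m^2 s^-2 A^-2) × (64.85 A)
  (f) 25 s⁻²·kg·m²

Dimensions:
  (a) C·V = s·A·J·C⁻¹ = kg·m²·s⁻²
  (b) [kg·m²·s⁻²·mol⁻¹] · [mol] = kg·m²·s⁻²
  (c) W·s = J·s⁻¹·s = kg·m²·s⁻²
  (d) [s⁻²] · [kg·m²] = kg·m²·s⁻²
  (e) [kg·m²·s⁻²·A⁻²] · [A] = kg·m²·s⁻²·A⁻¹
  (f) kg·m²·s⁻²
All reduce to kg·m²·s⁻² except (e), which is kg·m²·s⁻²·A⁻¹.

(e)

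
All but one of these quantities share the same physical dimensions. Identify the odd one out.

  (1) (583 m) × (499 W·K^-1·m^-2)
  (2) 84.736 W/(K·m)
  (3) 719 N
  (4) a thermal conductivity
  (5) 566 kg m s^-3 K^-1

Reduce each to base SI dimensions:
  (1) [m] · [kg·s⁻³·K⁻¹] = kg·m·s⁻³·K⁻¹
  (2) W·m⁻¹·K⁻¹ = J·s⁻¹·m⁻¹·K⁻¹ = kg·m·s⁻³·K⁻¹
  (3) N = kg·m·s⁻²
  (4) [thermal conductivity] = kg·m·s⁻³·K⁻¹
  (5) kg·m·s⁻³·K⁻¹
All reduce to kg·m·s⁻³·K⁻¹ except (3), which is kg·m·s⁻².

(3)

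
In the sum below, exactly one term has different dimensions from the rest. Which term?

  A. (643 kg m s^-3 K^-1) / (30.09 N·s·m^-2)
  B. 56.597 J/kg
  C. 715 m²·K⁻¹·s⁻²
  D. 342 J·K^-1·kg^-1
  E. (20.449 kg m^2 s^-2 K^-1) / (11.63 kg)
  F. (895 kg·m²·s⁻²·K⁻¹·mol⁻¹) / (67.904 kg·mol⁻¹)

B.

Dimensions:
  A. [kg·m·s⁻³·K⁻¹] / [kg·m⁻¹·s⁻¹] = m²·s⁻²·K⁻¹
  B. J·kg⁻¹ = N·m·kg⁻¹ = m²·s⁻²
  C. m²·s⁻²·K⁻¹
  D. J·kg⁻¹·K⁻¹ = N·m·kg⁻¹·K⁻¹ = m²·s⁻²·K⁻¹
  E. [kg·m²·s⁻²·K⁻¹] / [kg] = m²·s⁻²·K⁻¹
  F. [kg·m²·s⁻²·K⁻¹·mol⁻¹] / [kg·mol⁻¹] = m²·s⁻²·K⁻¹
All reduce to m²·s⁻²·K⁻¹ except B., which is m²·s⁻².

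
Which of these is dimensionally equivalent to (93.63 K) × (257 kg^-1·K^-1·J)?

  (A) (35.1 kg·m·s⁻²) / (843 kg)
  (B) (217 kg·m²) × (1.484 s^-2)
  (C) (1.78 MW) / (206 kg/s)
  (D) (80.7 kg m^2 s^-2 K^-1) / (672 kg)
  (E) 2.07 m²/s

(C)

Reference: [K] · [m²·s⁻²·K⁻¹] = m²·s⁻².
Each option:
  (A) [kg·m·s⁻²] / [kg] = m·s⁻²
  (B) [kg·m²] · [s⁻²] = kg·m²·s⁻²
  (C) [kg·m²·s⁻³] / [kg·s⁻¹] = m²·s⁻²  ← same
  (D) [kg·m²·s⁻²·K⁻¹] / [kg] = m²·s⁻²·K⁻¹
  (E) m²·s⁻¹
Only (C) matches m²·s⁻².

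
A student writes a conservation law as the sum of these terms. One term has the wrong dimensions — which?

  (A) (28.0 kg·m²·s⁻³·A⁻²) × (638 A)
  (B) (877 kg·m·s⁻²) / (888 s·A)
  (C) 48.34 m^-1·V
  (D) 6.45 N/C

(A)

Work out the base dimensions of each:
  (A) [kg·m²·s⁻³·A⁻²] · [A] = kg·m²·s⁻³·A⁻¹
  (B) [kg·m·s⁻²] / [s·A] = kg·m·s⁻³·A⁻¹
  (C) V·m⁻¹ = J·C⁻¹·m⁻¹ = kg·m·s⁻³·A⁻¹
  (D) N·C⁻¹ = kg·m·s⁻²·(s·A)⁻¹ = kg·m·s⁻³·A⁻¹
All reduce to kg·m·s⁻³·A⁻¹ except (A), which is kg·m²·s⁻³·A⁻¹.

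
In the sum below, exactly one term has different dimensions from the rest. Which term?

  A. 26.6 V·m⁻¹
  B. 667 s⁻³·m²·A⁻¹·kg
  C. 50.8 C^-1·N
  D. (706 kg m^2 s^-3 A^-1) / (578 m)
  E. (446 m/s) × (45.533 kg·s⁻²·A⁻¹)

B.

Reduce each to base SI dimensions:
  A. V·m⁻¹ = J·C⁻¹·m⁻¹ = kg·m·s⁻³·A⁻¹
  B. kg·m²·s⁻³·A⁻¹
  C. N·C⁻¹ = kg·m·s⁻²·(s·A)⁻¹ = kg·m·s⁻³·A⁻¹
  D. [kg·m²·s⁻³·A⁻¹] / [m] = kg·m·s⁻³·A⁻¹
  E. [m·s⁻¹] · [kg·s⁻²·A⁻¹] = kg·m·s⁻³·A⁻¹
All reduce to kg·m·s⁻³·A⁻¹ except B., which is kg·m²·s⁻³·A⁻¹.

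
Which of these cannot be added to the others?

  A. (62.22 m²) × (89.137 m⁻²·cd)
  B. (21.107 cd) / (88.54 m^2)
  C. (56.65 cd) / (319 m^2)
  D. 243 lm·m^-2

A.

Reduce each to base SI dimensions:
  A. [m²] · [m⁻²·cd] = cd
  B. [cd] / [m²] = m⁻²·cd
  C. [cd] / [m²] = m⁻²·cd
  D. lm·m⁻² = cd·m⁻² = m⁻²·cd
All reduce to m⁻²·cd except A., which is cd.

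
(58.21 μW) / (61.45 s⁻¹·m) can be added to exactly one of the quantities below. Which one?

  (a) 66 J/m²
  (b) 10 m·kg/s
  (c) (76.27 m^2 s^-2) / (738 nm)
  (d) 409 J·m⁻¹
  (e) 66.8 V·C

(d)

Reference: [kg·m²·s⁻³] / [m·s⁻¹] = kg·m·s⁻².
Each option:
  (a) J·m⁻² = N·m·m⁻² = kg·s⁻²
  (b) kg·m·s⁻¹
  (c) [m²·s⁻²] / [m] = m·s⁻²
  (d) J·m⁻¹ = N·m·m⁻¹ = kg·m·s⁻²  ← same
  (e) C·V = s·A·J·C⁻¹ = kg·m²·s⁻²
Only (d) matches kg·m·s⁻².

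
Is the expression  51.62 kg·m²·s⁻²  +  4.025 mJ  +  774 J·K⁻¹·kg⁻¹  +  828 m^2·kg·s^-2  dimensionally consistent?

No

Dimensions:
  51.62 kg·m²·s⁻²:  kg·m²·s⁻²
  4.025 mJ:  J = N·m = kg·m²·s⁻²
  774 J·K⁻¹·kg⁻¹:  J·kg⁻¹·K⁻¹ = N·m·kg⁻¹·K⁻¹ = m²·s⁻²·K⁻¹
  828 m^2·kg·s^-2:  kg·m²·s⁻²
The terms do not share a single dimension (kg·m²·s⁻² vs m²·s⁻²·K⁻¹).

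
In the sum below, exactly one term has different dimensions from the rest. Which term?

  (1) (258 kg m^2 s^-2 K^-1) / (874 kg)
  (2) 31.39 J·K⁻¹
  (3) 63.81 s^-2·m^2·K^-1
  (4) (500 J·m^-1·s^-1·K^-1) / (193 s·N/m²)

Dimensions:
  (1) [kg·m²·s⁻²·K⁻¹] / [kg] = m²·s⁻²·K⁻¹
  (2) J·K⁻¹ = N·m·K⁻¹ = kg·m²·s⁻²·K⁻¹
  (3) m²·s⁻²·K⁻¹
  (4) [kg·m·s⁻³·K⁻¹] / [kg·m⁻¹·s⁻¹] = m²·s⁻²·K⁻¹
All reduce to m²·s⁻²·K⁻¹ except (2), which is kg·m²·s⁻²·K⁻¹.

(2)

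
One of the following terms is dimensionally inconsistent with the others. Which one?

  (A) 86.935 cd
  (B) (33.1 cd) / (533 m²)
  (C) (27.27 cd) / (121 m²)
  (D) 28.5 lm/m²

(A)

Work out the base dimensions of each:
  (A) cd
  (B) [cd] / [m²] = m⁻²·cd
  (C) [cd] / [m²] = m⁻²·cd
  (D) lm·m⁻² = cd·m⁻² = m⁻²·cd
All reduce to m⁻²·cd except (A), which is cd.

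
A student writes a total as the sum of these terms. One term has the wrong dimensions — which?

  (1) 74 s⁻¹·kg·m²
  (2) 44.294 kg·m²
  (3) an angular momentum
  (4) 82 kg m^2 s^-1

Dimensions:
  (1) kg·m²·s⁻¹
  (2) kg·m²
  (3) [angular momentum] = kg·m²·s⁻¹
  (4) kg·m²·s⁻¹
All reduce to kg·m²·s⁻¹ except (2), which is kg·m².

(2)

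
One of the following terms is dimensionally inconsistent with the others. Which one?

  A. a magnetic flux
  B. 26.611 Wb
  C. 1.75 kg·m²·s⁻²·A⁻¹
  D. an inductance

D.

Expand each in SI base units:
  A. [magnetic flux] = kg·m²·s⁻²·A⁻¹
  B. Wb = V·s = kg·m²·s⁻²·A⁻¹
  C. kg·m²·s⁻²·A⁻¹
  D. [inductance] = kg·m²·s⁻²·A⁻²
All reduce to kg·m²·s⁻²·A⁻¹ except D., which is kg·m²·s⁻²·A⁻².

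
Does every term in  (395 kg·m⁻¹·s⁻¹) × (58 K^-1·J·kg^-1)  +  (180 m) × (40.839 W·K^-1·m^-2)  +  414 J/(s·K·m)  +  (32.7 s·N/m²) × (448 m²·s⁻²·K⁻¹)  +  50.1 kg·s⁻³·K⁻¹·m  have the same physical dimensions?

Expand each in SI base units:
  (395 kg·m⁻¹·s⁻¹) × (58 K^-1·J·kg^-1):  [kg·m⁻¹·s⁻¹] · [m²·s⁻²·K⁻¹] = kg·m·s⁻³·K⁻¹
  (180 m) × (40.839 W·K^-1·m^-2):  [m] · [kg·s⁻³·K⁻¹] = kg·m·s⁻³·K⁻¹
  414 J/(s·K·m):  J·s⁻¹·m⁻¹·K⁻¹ = N·m·s⁻¹·m⁻¹·K⁻¹ = kg·m·s⁻³·K⁻¹
  (32.7 s·N/m²) × (448 m²·s⁻²·K⁻¹):  [kg·m⁻¹·s⁻¹] · [m²·s⁻²·K⁻¹] = kg·m·s⁻³·K⁻¹
  50.1 kg·s⁻³·K⁻¹·m:  kg·m·s⁻³·K⁻¹
Every term reduces to kg·m·s⁻³·K⁻¹.

Yes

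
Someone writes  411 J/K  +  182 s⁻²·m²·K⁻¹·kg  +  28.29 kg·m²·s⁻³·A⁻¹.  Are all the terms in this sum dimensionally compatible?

No

Dimensions:
  411 J/K:  J·K⁻¹ = N·m·K⁻¹ = kg·m²·s⁻²·K⁻¹
  182 s⁻²·m²·K⁻¹·kg:  kg·m²·s⁻²·K⁻¹
  28.29 kg·m²·s⁻³·A⁻¹:  kg·m²·s⁻³·A⁻¹
The terms do not share a single dimension (kg·m²·s⁻²·K⁻¹ vs kg·m²·s⁻³·A⁻¹).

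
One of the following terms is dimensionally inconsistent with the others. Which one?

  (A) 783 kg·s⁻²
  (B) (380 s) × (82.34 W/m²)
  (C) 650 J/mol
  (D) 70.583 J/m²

Reduce each to base SI dimensions:
  (A) kg·s⁻²
  (B) [s] · [kg·s⁻³] = kg·s⁻²
  (C) J·mol⁻¹ = N·m·mol⁻¹ = kg·m²·s⁻²·mol⁻¹
  (D) J·m⁻² = N·m·m⁻² = kg·s⁻²
All reduce to kg·s⁻² except (C), which is kg·m²·s⁻²·mol⁻¹.

(C)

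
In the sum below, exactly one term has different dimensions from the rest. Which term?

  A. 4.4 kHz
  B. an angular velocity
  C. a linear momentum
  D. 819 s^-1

Work out the base dimensions of each:
  A. Hz = s⁻¹
  B. [angular velocity] = s⁻¹
  C. [linear momentum] = kg·m·s⁻¹
  D. s⁻¹
All reduce to s⁻¹ except C., which is kg·m·s⁻¹.

C.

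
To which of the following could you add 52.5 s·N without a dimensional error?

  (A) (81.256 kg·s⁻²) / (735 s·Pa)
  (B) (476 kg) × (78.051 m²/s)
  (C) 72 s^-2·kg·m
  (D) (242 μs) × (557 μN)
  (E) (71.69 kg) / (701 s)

Reference: N·s = kg·m·s⁻²·s = kg·m·s⁻¹.
Each option:
  (A) [kg·s⁻²] / [kg·m⁻¹·s⁻¹] = m·s⁻¹
  (B) [kg] · [m²·s⁻¹] = kg·m²·s⁻¹
  (C) kg·m·s⁻²
  (D) [s] · [kg·m·s⁻²] = kg·m·s⁻¹  ← same
  (E) [kg] / [s] = kg·s⁻¹
Only (D) matches kg·m·s⁻¹.

(D)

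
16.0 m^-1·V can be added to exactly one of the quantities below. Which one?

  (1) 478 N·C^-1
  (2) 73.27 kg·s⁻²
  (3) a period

(1)

Reference: V·m⁻¹ = J·C⁻¹·m⁻¹ = kg·m·s⁻³·A⁻¹.
Each option:
  (1) N·C⁻¹ = kg·m·s⁻²·(s·A)⁻¹ = kg·m·s⁻³·A⁻¹  ← same
  (2) kg·s⁻²
  (3) [period] = s
Only (1) matches kg·m·s⁻³·A⁻¹.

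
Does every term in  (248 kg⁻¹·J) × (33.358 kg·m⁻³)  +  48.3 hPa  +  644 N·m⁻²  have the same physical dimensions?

Yes

Expand each in SI base units:
  (248 kg⁻¹·J) × (33.358 kg·m⁻³):  [m²·s⁻²] · [kg·m⁻³] = kg·m⁻¹·s⁻²
  48.3 hPa:  Pa = N·m⁻² = kg·m⁻¹·s⁻²
  644 N·m⁻²:  N·m⁻² = kg·m·s⁻²·m⁻² = kg·m⁻¹·s⁻²
Every term reduces to kg·m⁻¹·s⁻².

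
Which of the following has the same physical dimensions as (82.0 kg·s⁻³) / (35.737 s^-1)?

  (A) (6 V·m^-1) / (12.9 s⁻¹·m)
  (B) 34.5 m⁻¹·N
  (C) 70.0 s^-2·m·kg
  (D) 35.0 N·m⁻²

Reference: [kg·s⁻³] / [s⁻¹] = kg·s⁻².
Each option:
  (A) [kg·m·s⁻³·A⁻¹] / [m·s⁻¹] = kg·s⁻²·A⁻¹
  (B) N·m⁻¹ = kg·m·s⁻²·m⁻¹ = kg·s⁻²  ← same
  (C) kg·m·s⁻²
  (D) N·m⁻² = kg·m·s⁻²·m⁻² = kg·m⁻¹·s⁻²
Only (B) matches kg·s⁻².

(B)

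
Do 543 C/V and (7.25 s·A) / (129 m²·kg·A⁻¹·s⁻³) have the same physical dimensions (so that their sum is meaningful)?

Yes

Expand each in SI base units:
  543 C/V:  C·V⁻¹ = s·A·(J·C⁻¹)⁻¹ = kg⁻¹·m⁻²·s⁴·A²
  (7.25 s·A) / (129 m²·kg·A⁻¹·s⁻³):  [s·A] / [kg·m²·s⁻³·A⁻¹] = kg⁻¹·m⁻²·s⁴·A²
Both are kg⁻¹·m⁻²·s⁴·A², so they have the same dimensions and can be added.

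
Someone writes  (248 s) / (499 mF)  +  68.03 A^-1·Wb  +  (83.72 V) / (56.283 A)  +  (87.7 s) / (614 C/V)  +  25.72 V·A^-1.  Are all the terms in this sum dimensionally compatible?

No

Dimensions:
  (248 s) / (499 mF):  [s] / [kg⁻¹·m⁻²·s⁴·A²] = kg·m²·s⁻³·A⁻²
  68.03 A^-1·Wb:  Wb·A⁻¹ = V·s·A⁻¹ = kg·m²·s⁻²·A⁻²
  (83.72 V) / (56.283 A):  [kg·m²·s⁻³·A⁻¹] / [A] = kg·m²·s⁻³·A⁻²
  (87.7 s) / (614 C/V):  [s] / [kg⁻¹·m⁻²·s⁴·A²] = kg·m²·s⁻³·A⁻²
  25.72 V·A^-1:  V·A⁻¹ = J·C⁻¹·A⁻¹ = kg·m²·s⁻³·A⁻²
The terms do not share a single dimension (kg·m²·s⁻²·A⁻² vs kg·m²·s⁻³·A⁻²).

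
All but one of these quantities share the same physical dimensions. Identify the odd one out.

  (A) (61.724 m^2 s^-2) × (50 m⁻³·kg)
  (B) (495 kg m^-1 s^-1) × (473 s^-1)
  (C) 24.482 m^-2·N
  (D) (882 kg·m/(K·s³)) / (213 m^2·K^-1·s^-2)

Work out the base dimensions of each:
  (A) [m²·s⁻²] · [kg·m⁻³] = kg·m⁻¹·s⁻²
  (B) [kg·m⁻¹·s⁻¹] · [s⁻¹] = kg·m⁻¹·s⁻²
  (C) N·m⁻² = kg·m·s⁻²·m⁻² = kg·m⁻¹·s⁻²
  (D) [kg·m·s⁻³·K⁻¹] / [m²·s⁻²·K⁻¹] = kg·m⁻¹·s⁻¹
All reduce to kg·m⁻¹·s⁻² except (D), which is kg·m⁻¹·s⁻¹.

(D)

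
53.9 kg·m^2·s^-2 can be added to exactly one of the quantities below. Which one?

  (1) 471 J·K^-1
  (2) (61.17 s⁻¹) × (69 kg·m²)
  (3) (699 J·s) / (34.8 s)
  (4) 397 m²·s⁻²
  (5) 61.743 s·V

(3)

Reference: kg·m²·s⁻².
Each option:
  (1) J·K⁻¹ = N·m·K⁻¹ = kg·m²·s⁻²·K⁻¹
  (2) [s⁻¹] · [kg·m²] = kg·m²·s⁻¹
  (3) [kg·m²·s⁻¹] / [s] = kg·m²·s⁻²  ← same
  (4) m²·s⁻²
  (5) V·s = J·C⁻¹·s = kg·m²·s⁻²·A⁻¹
Only (3) matches kg·m²·s⁻².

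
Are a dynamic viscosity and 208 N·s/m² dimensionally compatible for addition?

Yes

Work out the base dimensions of each:
  a dynamic viscosity:  [dynamic viscosity] = kg·m⁻¹·s⁻¹
  208 N·s/m²:  N·s·m⁻² = kg·m·s⁻²·s·m⁻² = kg·m⁻¹·s⁻¹
Both are kg·m⁻¹·s⁻¹, so they have the same dimensions and can be added.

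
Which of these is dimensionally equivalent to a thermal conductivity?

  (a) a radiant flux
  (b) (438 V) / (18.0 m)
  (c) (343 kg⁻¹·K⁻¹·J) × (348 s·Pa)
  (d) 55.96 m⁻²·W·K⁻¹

Reference: [thermal conductivity] = kg·m·s⁻³·K⁻¹.
Each option:
  (a) [radiant flux] = kg·m²·s⁻³
  (b) [kg·m²·s⁻³·A⁻¹] / [m] = kg·m·s⁻³·A⁻¹
  (c) [m²·s⁻²·K⁻¹] · [kg·m⁻¹·s⁻¹] = kg·m·s⁻³·K⁻¹  ← same
  (d) W·m⁻²·K⁻¹ = J·s⁻¹·m⁻²·K⁻¹ = kg·s⁻³·K⁻¹
Only (c) matches kg·m·s⁻³·K⁻¹.

(c)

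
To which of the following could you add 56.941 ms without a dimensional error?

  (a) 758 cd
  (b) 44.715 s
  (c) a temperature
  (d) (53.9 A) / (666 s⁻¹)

Reference: s.
Each option:
  (a) cd
  (b) s  ← same
  (c) [temperature] = K
  (d) [A] / [s⁻¹] = s·A
Only (b) matches s.

(b)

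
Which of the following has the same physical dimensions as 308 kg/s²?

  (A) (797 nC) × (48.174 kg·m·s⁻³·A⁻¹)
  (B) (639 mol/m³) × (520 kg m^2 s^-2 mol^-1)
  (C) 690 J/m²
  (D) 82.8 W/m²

Reference: kg·s⁻².
Each option:
  (A) [s·A] · [kg·m·s⁻³·A⁻¹] = kg·m·s⁻²
  (B) [m⁻³·mol] · [kg·m²·s⁻²·mol⁻¹] = kg·m⁻¹·s⁻²
  (C) J·m⁻² = N·m·m⁻² = kg·s⁻²  ← same
  (D) W·m⁻² = J·s⁻¹·m⁻² = kg·s⁻³
Only (C) matches kg·s⁻².

(C)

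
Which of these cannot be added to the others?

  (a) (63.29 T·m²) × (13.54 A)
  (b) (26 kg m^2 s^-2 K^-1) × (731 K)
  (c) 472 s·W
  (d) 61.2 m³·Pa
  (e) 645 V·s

(e)

Work out the base dimensions of each:
  (a) [kg·m²·s⁻²·A⁻¹] · [A] = kg·m²·s⁻²
  (b) [kg·m²·s⁻²·K⁻¹] · [K] = kg·m²·s⁻²
  (c) W·s = J·s⁻¹·s = kg·m²·s⁻²
  (d) Pa·m³ = N·m⁻²·m³ = kg·m²·s⁻²
  (e) V·s = J·C⁻¹·s = kg·m²·s⁻²·A⁻¹
All reduce to kg·m²·s⁻² except (e), which is kg·m²·s⁻²·A⁻¹.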